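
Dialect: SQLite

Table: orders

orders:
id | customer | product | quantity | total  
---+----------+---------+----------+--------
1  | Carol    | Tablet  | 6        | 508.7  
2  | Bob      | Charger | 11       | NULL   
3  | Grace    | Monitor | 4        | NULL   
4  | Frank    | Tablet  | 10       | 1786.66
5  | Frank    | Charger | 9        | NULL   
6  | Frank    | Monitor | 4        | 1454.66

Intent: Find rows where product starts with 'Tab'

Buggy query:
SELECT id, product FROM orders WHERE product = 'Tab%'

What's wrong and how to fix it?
Bug: '=' compares the literal string including the % character; pattern matching needs LIKE

Fix: Use LIKE for wildcard pattern matching

Corrected query:
SELECT id, product FROM orders WHERE product LIKE 'Tab%'

Result:
id | product
---+--------
1  | Tablet 
4  | Tablet 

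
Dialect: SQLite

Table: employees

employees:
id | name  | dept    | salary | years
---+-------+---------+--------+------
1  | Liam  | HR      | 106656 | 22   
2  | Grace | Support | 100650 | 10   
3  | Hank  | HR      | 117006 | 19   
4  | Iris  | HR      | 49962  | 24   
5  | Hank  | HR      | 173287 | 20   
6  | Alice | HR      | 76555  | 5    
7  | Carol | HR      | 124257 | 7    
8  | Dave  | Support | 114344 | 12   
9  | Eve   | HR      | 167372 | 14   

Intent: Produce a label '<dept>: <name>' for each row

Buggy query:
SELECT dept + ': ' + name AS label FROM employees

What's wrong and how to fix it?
Bug: '+' is numeric addition; on text columns SQLite converts them to 0 instead of concatenating

Fix: Replace + with || to concatenate text

Corrected query:
SELECT dept || ': ' || name AS label FROM employees

Result:
label         
--------------
HR: Liam      
Support: Grace
HR: Hank      
HR: Iris      
HR: Hank      
HR: Alice     
HR: Carol     
Support: Dave 
HR: Eve       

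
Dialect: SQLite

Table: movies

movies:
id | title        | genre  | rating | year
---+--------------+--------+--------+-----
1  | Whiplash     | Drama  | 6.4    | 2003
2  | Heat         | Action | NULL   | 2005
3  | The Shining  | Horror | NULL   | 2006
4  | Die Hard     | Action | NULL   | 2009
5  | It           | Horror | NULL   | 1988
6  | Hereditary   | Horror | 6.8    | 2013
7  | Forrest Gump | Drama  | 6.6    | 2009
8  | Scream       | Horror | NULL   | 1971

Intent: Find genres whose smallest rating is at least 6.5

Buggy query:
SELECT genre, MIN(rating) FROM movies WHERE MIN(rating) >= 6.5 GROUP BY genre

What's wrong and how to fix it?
Bug: MIN() in WHERE is a misuse of aggregate

Fix: Replace WHERE with HAVING after the GROUP BY

Corrected query:
SELECT genre, MIN(rating) FROM movies GROUP BY genre HAVING MIN(rating) >= 6.5

Result:
genre  | MIN(rating)
-------+------------
Horror | 6.8        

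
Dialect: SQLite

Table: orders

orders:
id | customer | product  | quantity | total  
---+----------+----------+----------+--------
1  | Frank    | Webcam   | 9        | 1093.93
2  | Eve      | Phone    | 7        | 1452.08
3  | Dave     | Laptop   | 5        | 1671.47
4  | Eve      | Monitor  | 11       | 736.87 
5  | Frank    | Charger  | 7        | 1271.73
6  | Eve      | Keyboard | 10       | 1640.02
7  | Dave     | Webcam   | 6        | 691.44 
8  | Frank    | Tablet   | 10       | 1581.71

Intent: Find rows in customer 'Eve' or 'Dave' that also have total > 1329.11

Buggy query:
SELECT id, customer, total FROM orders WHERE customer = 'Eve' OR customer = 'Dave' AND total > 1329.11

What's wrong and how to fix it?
Bug: Without parentheses, AND is evaluated before OR, so the total filter only applies to the 'Dave' branch

Fix: Add parentheses around the OR so the AND applies to both alternatives

Corrected query:
SELECT id, customer, total FROM orders WHERE (customer = 'Eve' OR customer = 'Dave') AND total > 1329.11

Result:
id | customer | total  
---+----------+--------
2  | Eve      | 1452.08
3  | Dave     | 1671.47
6  | Eve      | 1640.02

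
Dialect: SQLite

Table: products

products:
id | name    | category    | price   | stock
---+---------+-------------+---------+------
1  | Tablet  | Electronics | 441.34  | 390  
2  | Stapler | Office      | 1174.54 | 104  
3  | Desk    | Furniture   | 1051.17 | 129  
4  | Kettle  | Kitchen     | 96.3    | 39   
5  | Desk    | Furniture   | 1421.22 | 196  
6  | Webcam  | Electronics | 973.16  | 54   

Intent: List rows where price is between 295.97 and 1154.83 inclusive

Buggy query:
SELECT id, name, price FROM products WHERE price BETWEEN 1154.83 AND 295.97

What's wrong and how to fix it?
Bug: BETWEEN expects the lower bound first; with 1154.83 AND 295.97 the range is empty

Fix: Write BETWEEN 295.97 AND 1154.83

Corrected query:
SELECT id, name, price FROM products WHERE price BETWEEN 295.97 AND 1154.83

Result:
id | name   | price  
---+--------+--------
1  | Tablet | 441.34 
3  | Desk   | 1051.17
6  | Webcam | 973.16 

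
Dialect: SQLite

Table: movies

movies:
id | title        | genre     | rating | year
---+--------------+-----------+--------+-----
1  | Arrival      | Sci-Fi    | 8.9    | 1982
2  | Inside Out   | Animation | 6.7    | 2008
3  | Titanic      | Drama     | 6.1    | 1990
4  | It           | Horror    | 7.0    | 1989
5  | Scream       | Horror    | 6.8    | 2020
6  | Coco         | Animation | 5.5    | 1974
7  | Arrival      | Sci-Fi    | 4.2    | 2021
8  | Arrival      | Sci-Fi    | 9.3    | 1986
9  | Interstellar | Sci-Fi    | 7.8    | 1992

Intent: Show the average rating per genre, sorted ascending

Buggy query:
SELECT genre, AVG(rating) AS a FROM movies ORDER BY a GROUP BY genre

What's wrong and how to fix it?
Bug: ORDER BY appears before GROUP BY; SQL clause order requires GROUP BY first

Fix: Move ORDER BY to the end, after GROUP BY

Corrected query:
SELECT genre, AVG(rating) AS a FROM movies GROUP BY genre ORDER BY a

Result:
genre     | a   
----------+-----
Animation | 6.1 
Drama     | 6.1 
Horror    | 6.9 
Sci-Fi    | 7.55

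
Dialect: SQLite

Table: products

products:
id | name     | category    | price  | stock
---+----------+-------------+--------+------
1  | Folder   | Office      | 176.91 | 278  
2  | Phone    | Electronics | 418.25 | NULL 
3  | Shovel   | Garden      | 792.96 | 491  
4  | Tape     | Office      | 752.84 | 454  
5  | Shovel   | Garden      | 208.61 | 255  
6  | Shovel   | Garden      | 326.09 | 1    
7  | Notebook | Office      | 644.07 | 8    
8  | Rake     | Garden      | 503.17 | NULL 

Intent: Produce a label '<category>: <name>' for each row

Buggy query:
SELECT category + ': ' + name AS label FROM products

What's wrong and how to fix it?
Bug: '+' is numeric addition; on text columns SQLite converts them to 0 instead of concatenating

Fix: Use the || operator for string concatenation

Corrected query:
SELECT category || ': ' || name AS label FROM products

Result:
label             
------------------
Office: Folder    
Electronics: Phone
Garden: Shovel    
Office: Tape      
Garden: Shovel    
Garden: Shovel    
Office: Notebook  
Garden: Rake      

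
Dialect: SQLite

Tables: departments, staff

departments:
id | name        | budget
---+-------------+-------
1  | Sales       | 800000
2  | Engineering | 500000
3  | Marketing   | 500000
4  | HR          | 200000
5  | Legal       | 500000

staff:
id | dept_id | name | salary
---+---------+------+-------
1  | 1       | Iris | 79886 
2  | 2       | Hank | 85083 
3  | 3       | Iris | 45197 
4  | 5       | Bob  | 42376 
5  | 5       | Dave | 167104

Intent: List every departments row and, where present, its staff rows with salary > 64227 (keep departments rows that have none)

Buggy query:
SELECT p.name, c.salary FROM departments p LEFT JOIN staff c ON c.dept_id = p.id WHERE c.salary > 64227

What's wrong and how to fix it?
Bug: Filtering c.salary in WHERE discards the NULL rows produced by LEFT JOIN, turning it into an inner join

Fix: Put 'c.salary > 64227' in the JOIN's ON clause instead of WHERE

Corrected query:
SELECT p.name, c.salary FROM departments p LEFT JOIN staff c ON c.dept_id = p.id AND c.salary > 64227

Result:
name        | salary
------------+-------
Sales       | 79886 
Engineering | 85083 
Marketing   | NULL  
HR          | NULL  
Legal       | 167104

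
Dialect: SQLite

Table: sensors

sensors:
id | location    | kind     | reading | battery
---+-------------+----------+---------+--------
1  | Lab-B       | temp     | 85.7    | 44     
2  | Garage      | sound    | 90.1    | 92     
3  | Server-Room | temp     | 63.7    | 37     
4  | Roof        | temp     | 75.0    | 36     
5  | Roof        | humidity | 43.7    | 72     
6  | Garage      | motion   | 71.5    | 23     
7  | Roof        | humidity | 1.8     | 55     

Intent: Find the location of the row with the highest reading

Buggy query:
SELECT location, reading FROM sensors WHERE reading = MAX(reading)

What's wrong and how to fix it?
Bug: MAX(reading) is an aggregate and cannot be used directly in WHERE

Fix: Use a subquery: WHERE reading = (SELECT MAX(reading) FROM sensors)

Corrected query:
SELECT location, reading FROM sensors WHERE reading = (SELECT MAX(reading) FROM sensors)

Result:
location | reading
---------+--------
Garage   | 90.1   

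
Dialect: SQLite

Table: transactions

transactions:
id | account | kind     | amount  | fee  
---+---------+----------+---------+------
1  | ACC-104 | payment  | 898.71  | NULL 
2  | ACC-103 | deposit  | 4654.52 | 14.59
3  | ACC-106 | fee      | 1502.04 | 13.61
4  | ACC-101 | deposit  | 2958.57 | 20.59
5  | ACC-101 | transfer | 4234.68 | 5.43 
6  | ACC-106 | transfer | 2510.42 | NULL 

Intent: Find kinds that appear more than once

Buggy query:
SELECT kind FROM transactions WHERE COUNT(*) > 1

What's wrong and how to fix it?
Bug: COUNT(*) is an aggregate and cannot be used in WHERE

Fix: GROUP BY kind, then filter groups with HAVING COUNT(*) > 1

Corrected query:
SELECT kind FROM transactions GROUP BY kind HAVING COUNT(*) > 1

Result:
kind    
--------
deposit 
transfer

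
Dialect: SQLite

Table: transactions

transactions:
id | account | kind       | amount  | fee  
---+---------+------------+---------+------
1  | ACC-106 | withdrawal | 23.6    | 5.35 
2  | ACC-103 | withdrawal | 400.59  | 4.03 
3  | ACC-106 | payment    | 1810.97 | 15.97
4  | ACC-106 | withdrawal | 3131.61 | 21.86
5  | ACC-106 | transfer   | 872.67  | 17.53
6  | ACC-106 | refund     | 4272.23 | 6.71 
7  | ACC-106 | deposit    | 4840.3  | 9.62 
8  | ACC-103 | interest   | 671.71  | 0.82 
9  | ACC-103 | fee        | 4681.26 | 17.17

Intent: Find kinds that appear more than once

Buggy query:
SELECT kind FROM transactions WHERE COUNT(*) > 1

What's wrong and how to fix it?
Bug: COUNT(*) is an aggregate and cannot be used in WHERE

Fix: Group first, then use HAVING for the count condition

Corrected query:
SELECT kind FROM transactions GROUP BY kind HAVING COUNT(*) > 1

Result:
kind      
----------
withdrawal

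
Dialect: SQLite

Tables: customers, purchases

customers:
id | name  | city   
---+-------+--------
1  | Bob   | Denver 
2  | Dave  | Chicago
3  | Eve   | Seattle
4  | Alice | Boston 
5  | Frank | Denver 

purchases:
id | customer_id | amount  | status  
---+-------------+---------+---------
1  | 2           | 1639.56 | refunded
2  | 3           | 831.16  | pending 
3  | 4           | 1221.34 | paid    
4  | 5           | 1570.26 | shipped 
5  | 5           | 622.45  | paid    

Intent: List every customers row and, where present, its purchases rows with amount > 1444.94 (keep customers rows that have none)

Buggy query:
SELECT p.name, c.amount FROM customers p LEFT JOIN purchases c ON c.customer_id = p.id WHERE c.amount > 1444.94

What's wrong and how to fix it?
Bug: A WHERE condition on the right-hand table after LEFT JOIN drops unmatched parents

Fix: Move the right-table condition into the ON clause so unmatched parents are kept

Corrected query:
SELECT p.name, c.amount FROM customers p LEFT JOIN purchases c ON c.customer_id = p.id AND c.amount > 1444.94

Result:
name  | amount 
------+--------
Bob   | NULL   
Dave  | 1639.56
Eve   | NULL   
Alice | NULL   
Frank | 1570.26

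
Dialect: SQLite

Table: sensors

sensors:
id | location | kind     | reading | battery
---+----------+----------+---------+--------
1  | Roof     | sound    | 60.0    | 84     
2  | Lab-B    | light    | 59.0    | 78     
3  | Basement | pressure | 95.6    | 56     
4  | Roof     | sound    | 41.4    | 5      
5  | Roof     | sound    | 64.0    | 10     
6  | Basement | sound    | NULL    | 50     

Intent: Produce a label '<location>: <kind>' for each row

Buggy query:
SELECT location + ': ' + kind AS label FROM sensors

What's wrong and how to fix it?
Bug: '+' is numeric addition; on text columns SQLite converts them to 0 instead of concatenating

Fix: Replace + with || to concatenate text

Corrected query:
SELECT location || ': ' || kind AS label FROM sensors

Result:
label             
------------------
Roof: sound       
Lab-B: light      
Basement: pressure
Roof: sound       
Roof: sound       
Basement: sound   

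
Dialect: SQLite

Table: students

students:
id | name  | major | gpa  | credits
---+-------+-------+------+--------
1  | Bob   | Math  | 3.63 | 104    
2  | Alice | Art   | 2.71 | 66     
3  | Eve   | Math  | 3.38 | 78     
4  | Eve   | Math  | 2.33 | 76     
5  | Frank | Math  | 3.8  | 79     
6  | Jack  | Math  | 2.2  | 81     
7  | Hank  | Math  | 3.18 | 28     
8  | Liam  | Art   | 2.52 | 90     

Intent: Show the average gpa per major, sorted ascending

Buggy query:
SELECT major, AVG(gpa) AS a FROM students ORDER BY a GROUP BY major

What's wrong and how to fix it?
Bug: GROUP BY must precede ORDER BY

Fix: Move ORDER BY to the end, after GROUP BY

Corrected query:
SELECT major, AVG(gpa) AS a FROM students GROUP BY major ORDER BY a

Result:
major | a       
------+---------
Art   | 2.615   
Math  | 3.086667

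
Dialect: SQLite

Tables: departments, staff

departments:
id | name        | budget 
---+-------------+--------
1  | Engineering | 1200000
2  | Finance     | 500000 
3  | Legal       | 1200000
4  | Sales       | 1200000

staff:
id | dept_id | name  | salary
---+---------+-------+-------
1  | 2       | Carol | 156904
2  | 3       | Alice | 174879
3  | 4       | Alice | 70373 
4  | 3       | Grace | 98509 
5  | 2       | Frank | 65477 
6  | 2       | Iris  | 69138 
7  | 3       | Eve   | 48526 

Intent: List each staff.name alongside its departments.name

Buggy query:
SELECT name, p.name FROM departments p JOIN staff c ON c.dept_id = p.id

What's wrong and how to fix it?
Bug: Both tables have a 'name' column; the unqualified reference is ambiguous

Fix: Qualify the column with its table alias (c.name)

Corrected query:
SELECT c.name, p.name FROM departments p JOIN staff c ON c.dept_id = p.id

Result:
name  | name   
------+--------
Carol | Finance
Alice | Legal  
Alice | Sales  
Grace | Legal  
Frank | Finance
Iris  | Finance
Eve   | Legal  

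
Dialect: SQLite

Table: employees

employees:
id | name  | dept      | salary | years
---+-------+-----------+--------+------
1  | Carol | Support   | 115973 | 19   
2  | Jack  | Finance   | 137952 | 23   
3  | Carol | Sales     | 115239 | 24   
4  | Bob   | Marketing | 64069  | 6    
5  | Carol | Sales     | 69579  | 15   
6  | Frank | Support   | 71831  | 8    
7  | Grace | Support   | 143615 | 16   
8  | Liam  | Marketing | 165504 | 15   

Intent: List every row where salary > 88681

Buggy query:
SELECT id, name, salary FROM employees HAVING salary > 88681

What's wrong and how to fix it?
Bug: This is a non-aggregate query (no GROUP BY, no aggregates), so in SQLite the HAVING clause is invalid here; a row-level condition belongs in WHERE

Fix: Use WHERE for row-level filtering

Corrected query:
SELECT id, name, salary FROM employees WHERE salary > 88681

Result:
id | name  | salary
---+-------+-------
1  | Carol | 115973
2  | Jack  | 137952
3  | Carol | 115239
7  | Grace | 143615
8  | Liam  | 165504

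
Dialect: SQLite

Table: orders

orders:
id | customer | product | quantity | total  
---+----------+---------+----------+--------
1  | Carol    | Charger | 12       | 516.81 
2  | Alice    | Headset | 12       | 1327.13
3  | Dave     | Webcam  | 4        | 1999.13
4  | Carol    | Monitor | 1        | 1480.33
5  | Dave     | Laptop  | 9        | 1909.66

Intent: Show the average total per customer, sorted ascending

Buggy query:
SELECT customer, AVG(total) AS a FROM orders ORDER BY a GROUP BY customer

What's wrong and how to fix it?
Bug: GROUP BY must precede ORDER BY

Fix: Reorder: SELECT … FROM … GROUP BY … ORDER BY …

Corrected query:
SELECT customer, AVG(total) AS a FROM orders GROUP BY customer ORDER BY a

Result:
customer | a       
---------+---------
Carol    | 998.57  
Alice    | 1327.13 
Dave     | 1954.395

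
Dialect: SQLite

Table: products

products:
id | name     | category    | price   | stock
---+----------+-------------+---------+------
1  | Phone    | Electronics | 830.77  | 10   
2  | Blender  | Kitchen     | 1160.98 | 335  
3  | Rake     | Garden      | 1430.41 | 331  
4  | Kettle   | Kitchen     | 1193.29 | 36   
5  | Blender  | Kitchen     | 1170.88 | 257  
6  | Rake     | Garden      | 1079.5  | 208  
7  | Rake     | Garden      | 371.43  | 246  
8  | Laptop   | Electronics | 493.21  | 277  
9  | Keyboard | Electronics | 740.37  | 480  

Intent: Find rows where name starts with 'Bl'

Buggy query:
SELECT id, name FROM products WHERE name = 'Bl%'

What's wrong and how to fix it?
Bug: '=' compares the literal string including the % character; pattern matching needs LIKE

Fix: Replace '=' with LIKE so 'Bl%' is treated as a pattern

Corrected query:
SELECT id, name FROM products WHERE name LIKE 'Bl%'

Result:
id | name   
---+--------
2  | Blender
5  | Blender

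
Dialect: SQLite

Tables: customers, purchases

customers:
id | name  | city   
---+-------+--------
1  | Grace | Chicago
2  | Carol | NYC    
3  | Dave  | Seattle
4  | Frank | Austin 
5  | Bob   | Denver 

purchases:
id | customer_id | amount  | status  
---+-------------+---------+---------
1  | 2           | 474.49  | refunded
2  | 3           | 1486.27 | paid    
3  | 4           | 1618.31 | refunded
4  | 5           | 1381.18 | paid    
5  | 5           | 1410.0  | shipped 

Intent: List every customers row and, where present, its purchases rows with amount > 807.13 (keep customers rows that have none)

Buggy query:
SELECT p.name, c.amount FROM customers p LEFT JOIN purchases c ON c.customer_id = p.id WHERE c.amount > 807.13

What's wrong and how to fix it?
Bug: A WHERE condition on the right-hand table after LEFT JOIN drops unmatched parents

Fix: Move the right-table condition into the ON clause so unmatched parents are kept

Corrected query:
SELECT p.name, c.amount FROM customers p LEFT JOIN purchases c ON c.customer_id = p.id AND c.amount > 807.13

Result:
name  | amount 
------+--------
Grace | NULL   
Carol | NULL   
Dave  | 1486.27
Frank | 1618.31
Bob   | 1381.18
Bob   | 1410   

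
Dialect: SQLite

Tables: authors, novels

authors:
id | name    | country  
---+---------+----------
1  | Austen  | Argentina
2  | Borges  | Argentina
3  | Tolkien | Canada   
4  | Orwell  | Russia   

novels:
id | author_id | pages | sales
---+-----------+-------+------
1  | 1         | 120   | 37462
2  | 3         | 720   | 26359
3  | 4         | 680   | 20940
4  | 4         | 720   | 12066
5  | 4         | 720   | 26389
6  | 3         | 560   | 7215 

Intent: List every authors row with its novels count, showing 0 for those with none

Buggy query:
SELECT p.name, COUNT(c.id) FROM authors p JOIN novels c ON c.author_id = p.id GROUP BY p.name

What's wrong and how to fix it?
Bug: INNER JOIN drops authors rows that have no matching novels rows

Fix: Use LEFT JOIN so parents without children still appear (COUNT(c.id) gives 0)

Corrected query:
SELECT p.name, COUNT(c.id) FROM authors p LEFT JOIN novels c ON c.author_id = p.id GROUP BY p.name

Result:
name    | COUNT(c.id)
--------+------------
Austen  | 1          
Borges  | 0          
Orwell  | 3          
Tolkien | 2          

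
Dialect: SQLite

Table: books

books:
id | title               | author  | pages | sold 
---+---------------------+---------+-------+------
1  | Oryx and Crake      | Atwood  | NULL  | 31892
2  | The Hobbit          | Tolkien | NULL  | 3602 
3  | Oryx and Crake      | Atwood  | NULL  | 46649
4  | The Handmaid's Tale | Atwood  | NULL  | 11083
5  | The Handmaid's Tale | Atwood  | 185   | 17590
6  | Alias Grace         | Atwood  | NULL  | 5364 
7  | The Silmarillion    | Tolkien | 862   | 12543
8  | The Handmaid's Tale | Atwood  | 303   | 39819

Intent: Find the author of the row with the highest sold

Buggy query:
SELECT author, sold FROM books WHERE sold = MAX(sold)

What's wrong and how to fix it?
Bug: MAX(sold) is an aggregate and cannot be used directly in WHERE

Fix: Wrap MAX in a scalar subquery so WHERE compares against a single value

Corrected query:
SELECT author, sold FROM books WHERE sold = (SELECT MAX(sold) FROM books)

Result:
author | sold 
-------+------
Atwood | 46649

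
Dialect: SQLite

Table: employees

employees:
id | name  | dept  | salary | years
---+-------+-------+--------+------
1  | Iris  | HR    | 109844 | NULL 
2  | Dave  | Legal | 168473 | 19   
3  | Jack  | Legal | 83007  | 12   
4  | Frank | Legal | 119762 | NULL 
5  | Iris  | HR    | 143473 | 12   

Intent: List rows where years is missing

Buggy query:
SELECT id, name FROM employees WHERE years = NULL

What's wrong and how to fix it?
Bug: '= NULL' is always unknown in SQL three-valued logic, so no rows match

Fix: Use IS NULL to test for NULL

Corrected query:
SELECT id, name FROM employees WHERE years IS NULL

Result:
id | name 
---+------
1  | Iris 
4  | Frank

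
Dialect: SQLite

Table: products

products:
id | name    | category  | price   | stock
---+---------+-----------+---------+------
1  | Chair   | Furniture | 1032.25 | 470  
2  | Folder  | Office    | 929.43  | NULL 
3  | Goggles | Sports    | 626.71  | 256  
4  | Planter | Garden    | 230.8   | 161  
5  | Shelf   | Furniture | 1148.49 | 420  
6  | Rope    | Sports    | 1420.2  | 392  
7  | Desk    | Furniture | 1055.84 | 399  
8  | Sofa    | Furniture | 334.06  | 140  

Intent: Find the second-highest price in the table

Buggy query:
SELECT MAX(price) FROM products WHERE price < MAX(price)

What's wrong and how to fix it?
Bug: The inner MAX is an aggregate inside WHERE, which is not allowed

Fix: Put the inner MAX in a scalar subquery

Corrected query:
SELECT MAX(price) FROM products WHERE price < (SELECT MAX(price) FROM products)

Result:
MAX(price)
----------
1148.49   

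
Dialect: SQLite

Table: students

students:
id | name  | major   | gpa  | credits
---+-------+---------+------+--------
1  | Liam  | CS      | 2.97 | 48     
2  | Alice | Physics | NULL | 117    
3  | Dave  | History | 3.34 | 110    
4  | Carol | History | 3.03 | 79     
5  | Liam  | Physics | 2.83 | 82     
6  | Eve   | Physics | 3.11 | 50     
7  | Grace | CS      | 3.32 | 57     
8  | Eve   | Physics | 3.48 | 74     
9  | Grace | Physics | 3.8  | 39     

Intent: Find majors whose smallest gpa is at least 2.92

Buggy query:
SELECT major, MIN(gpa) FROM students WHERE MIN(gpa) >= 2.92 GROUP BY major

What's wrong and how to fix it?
Bug: Aggregates like MIN are computed per group after WHERE runs

Fix: Replace WHERE with HAVING after the GROUP BY

Corrected query:
SELECT major, MIN(gpa) FROM students GROUP BY major HAVING MIN(gpa) >= 2.92

Result:
major   | MIN(gpa)
--------+---------
CS      | 2.97    
History | 3.03    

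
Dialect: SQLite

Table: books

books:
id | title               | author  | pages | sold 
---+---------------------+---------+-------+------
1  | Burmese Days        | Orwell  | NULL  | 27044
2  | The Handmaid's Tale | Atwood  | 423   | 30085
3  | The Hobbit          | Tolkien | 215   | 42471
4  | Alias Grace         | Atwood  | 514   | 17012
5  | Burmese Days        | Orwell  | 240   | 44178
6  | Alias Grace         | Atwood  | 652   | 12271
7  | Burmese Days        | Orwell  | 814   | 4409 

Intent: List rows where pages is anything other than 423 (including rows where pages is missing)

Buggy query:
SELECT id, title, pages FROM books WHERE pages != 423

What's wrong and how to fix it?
Bug: 'pages != 423' is unknown when pages is NULL, so NULL rows are silently excluded

Fix: Handle NULL separately with IS NULL alongside the inequality

Corrected query:
SELECT id, title, pages FROM books WHERE pages != 423 OR pages IS NULL

Result:
id | title        | pages
---+--------------+------
1  | Burmese Days | NULL 
3  | The Hobbit   | 215  
4  | Alias Grace  | 514  
5  | Burmese Days | 240  
6  | Alias Grace  | 652  
7  | Burmese Days | 814  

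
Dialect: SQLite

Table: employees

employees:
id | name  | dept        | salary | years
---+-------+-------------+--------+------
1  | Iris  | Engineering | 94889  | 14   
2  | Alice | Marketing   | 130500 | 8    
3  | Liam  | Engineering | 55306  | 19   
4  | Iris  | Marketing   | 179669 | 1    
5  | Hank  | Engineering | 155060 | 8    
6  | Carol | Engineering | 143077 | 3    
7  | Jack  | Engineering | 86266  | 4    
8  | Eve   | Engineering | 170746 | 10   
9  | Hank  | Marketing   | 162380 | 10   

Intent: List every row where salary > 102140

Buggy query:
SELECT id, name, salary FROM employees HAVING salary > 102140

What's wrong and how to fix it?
Bug: HAVING filters the output of aggregation, but this query has no GROUP BY and no aggregate functions, so SQLite rejects it (HAVING clause on a non-aggregate query); the condition here is per row

Fix: Use WHERE for row-level filtering

Corrected query:
SELECT id, name, salary FROM employees WHERE salary > 102140

Result:
id | name  | salary
---+-------+-------
2  | Alice | 130500
4  | Iris  | 179669
5  | Hank  | 155060
6  | Carol | 143077
8  | Eve   | 170746
9  | Hank  | 162380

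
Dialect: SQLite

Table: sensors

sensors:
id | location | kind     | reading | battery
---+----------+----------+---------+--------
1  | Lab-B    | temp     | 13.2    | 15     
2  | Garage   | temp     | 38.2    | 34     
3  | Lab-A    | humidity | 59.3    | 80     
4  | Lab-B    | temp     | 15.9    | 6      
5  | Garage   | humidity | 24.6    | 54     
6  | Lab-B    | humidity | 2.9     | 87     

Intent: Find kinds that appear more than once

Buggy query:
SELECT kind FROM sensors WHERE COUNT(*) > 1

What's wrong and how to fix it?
Bug: COUNT(*) is an aggregate and cannot be used in WHERE

Fix: GROUP BY kind, then filter groups with HAVING COUNT(*) > 1

Corrected query:
SELECT kind FROM sensors GROUP BY kind HAVING COUNT(*) > 1

Result:
kind    
--------
humidity
temp    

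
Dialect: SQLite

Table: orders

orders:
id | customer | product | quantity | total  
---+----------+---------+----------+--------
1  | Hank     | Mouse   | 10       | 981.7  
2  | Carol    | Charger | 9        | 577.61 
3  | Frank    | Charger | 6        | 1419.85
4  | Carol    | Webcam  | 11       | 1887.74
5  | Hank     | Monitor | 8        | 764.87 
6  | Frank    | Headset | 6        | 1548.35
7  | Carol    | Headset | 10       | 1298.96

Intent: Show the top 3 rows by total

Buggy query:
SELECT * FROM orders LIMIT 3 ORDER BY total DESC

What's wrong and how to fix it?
Bug: ORDER BY cannot follow LIMIT; LIMIT is the final clause

Fix: Sort with ORDER BY, then apply LIMIT

Corrected query:
SELECT * FROM orders ORDER BY total DESC LIMIT 3

Result:
id | customer | product | quantity | total  
---+----------+---------+----------+--------
4  | Carol    | Webcam  | 11       | 1887.74
6  | Frank    | Headset | 6        | 1548.35
3  | Frank    | Charger | 6        | 1419.85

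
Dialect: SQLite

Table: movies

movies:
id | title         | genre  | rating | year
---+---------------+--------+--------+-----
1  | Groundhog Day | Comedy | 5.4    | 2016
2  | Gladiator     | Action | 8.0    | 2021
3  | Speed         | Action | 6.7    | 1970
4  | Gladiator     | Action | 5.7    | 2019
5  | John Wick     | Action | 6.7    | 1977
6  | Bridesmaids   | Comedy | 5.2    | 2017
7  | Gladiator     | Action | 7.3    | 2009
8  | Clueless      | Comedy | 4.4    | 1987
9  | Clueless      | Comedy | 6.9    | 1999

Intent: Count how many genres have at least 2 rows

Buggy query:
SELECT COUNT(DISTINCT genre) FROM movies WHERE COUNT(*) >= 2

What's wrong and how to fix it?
Bug: COUNT(*) cannot appear in WHERE; the per-group count doesn't exist yet

Fix: Group first with HAVING COUNT(*) >= 2, then COUNT the resulting groups

Corrected query:
SELECT COUNT(*) FROM (SELECT genre FROM movies GROUP BY genre HAVING COUNT(*) >= 2)

Result:
COUNT(*)
--------
2       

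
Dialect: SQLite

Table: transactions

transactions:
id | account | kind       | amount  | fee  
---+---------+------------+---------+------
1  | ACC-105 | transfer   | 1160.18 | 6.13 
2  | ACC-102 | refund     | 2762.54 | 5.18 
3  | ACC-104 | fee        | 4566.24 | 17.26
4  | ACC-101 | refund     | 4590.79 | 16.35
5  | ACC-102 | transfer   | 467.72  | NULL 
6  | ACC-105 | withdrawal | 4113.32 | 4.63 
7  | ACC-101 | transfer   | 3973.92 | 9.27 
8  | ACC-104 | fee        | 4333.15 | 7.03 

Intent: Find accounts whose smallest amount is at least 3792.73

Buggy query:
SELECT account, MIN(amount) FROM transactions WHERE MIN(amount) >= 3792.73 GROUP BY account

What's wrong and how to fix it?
Bug: MIN() in WHERE is a misuse of aggregate

Fix: Replace WHERE with HAVING after the GROUP BY

Corrected query:
SELECT account, MIN(amount) FROM transactions GROUP BY account HAVING MIN(amount) >= 3792.73

Result:
account | MIN(amount)
--------+------------
ACC-101 | 3973.92    
ACC-104 | 4333.15    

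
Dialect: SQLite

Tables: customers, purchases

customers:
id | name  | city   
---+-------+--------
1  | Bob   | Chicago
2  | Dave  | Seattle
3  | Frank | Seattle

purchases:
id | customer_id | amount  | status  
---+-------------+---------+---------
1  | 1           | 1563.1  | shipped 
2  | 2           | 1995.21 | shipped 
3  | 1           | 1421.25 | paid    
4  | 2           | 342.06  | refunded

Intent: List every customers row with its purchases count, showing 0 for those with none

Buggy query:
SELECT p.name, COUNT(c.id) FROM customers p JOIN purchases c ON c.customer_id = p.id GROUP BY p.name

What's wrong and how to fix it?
Bug: An inner join excludes parents with zero children

Fix: Use LEFT JOIN so parents without children still appear (COUNT(c.id) gives 0)

Corrected query:
SELECT p.name, COUNT(c.id) FROM customers p LEFT JOIN purchases c ON c.customer_id = p.id GROUP BY p.name

Result:
name  | COUNT(c.id)
------+------------
Bob   | 2          
Dave  | 2          
Frank | 0          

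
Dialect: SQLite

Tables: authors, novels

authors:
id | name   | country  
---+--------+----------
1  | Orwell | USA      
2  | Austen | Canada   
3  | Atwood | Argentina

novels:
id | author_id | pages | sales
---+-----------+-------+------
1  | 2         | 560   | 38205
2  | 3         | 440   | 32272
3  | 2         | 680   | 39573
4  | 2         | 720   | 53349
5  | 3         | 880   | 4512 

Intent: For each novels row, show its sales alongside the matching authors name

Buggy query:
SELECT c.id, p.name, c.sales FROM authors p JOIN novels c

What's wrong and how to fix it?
Bug: Missing join condition: each novels row is matched to all authors rows instead of just its own

Fix: Add ON c.author_id = p.id to the JOIN

Corrected query:
SELECT c.id, p.name, c.sales FROM authors p JOIN novels c ON c.author_id = p.id

Result:
id | name   | sales
---+--------+------
1  | Austen | 38205
2  | Atwood | 32272
3  | Austen | 39573
4  | Austen | 53349
5  | Atwood | 4512 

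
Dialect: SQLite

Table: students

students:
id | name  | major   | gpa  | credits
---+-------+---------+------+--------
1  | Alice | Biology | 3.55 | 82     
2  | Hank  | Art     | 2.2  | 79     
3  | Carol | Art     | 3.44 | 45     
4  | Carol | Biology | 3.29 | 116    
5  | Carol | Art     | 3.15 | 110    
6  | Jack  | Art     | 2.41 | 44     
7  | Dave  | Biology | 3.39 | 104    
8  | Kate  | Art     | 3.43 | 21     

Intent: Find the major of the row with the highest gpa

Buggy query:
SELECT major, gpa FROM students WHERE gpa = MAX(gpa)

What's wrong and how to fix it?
Bug: MAX(gpa) is an aggregate and cannot be used directly in WHERE

Fix: Wrap MAX in a scalar subquery so WHERE compares against a single value

Corrected query:
SELECT major, gpa FROM students WHERE gpa = (SELECT MAX(gpa) FROM students)

Result:
major   | gpa 
--------+-----
Biology | 3.55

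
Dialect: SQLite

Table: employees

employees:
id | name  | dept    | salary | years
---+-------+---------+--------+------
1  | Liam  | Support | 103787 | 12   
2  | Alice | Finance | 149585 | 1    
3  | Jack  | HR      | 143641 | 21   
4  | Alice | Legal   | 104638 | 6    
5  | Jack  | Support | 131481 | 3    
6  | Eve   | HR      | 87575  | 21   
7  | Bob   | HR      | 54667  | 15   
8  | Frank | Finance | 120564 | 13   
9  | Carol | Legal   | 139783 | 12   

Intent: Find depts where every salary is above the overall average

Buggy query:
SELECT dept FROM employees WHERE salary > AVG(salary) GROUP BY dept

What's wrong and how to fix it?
Bug: AVG() is an aggregate; it can't sit directly in WHERE

Fix: Use a subquery for AVG and a HAVING MIN(...) filter so the condition holds for every row in the group

Corrected query:
SELECT dept FROM employees GROUP BY dept HAVING MIN(salary) > (SELECT AVG(salary) FROM employees)

Result:
dept   
-------
Finance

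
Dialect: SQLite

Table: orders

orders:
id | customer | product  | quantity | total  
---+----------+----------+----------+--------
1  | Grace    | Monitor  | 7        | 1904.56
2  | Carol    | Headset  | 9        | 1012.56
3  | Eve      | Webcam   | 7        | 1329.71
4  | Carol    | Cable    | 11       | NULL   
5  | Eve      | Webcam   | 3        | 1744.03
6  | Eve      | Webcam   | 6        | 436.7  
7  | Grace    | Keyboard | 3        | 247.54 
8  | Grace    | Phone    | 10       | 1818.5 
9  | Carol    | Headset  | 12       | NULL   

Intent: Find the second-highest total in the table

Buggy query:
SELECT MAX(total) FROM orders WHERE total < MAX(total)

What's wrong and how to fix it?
Bug: MAX(total) on the right of the comparison is an aggregate-in-WHERE error

Fix: Put the inner MAX in a scalar subquery

Corrected query:
SELECT MAX(total) FROM orders WHERE total < (SELECT MAX(total) FROM orders)

Result:
MAX(total)
----------
1818.5    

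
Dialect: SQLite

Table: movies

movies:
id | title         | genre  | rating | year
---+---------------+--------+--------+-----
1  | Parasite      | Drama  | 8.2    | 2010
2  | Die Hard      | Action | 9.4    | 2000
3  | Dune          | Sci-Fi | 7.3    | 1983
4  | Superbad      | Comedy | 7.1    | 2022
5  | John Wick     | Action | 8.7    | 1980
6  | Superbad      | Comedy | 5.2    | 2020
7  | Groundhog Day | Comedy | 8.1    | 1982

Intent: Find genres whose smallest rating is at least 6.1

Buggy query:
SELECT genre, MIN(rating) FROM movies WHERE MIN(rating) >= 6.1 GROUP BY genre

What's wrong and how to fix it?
Bug: MIN() in WHERE is a misuse of aggregate

Fix: Use HAVING for the per-group MIN condition

Corrected query:
SELECT genre, MIN(rating) FROM movies GROUP BY genre HAVING MIN(rating) >= 6.1

Result:
genre  | MIN(rating)
-------+------------
Action | 8.7        
Drama  | 8.2        
Sci-Fi | 7.3        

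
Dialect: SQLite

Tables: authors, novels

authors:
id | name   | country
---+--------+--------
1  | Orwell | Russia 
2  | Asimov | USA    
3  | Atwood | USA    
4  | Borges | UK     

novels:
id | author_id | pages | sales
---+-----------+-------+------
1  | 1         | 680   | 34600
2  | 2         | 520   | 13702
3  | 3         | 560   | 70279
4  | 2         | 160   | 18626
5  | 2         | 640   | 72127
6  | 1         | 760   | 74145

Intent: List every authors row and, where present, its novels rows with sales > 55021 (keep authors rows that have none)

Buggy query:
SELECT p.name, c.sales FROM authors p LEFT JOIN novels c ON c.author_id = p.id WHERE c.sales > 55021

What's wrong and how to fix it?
Bug: Filtering c.sales in WHERE discards the NULL rows produced by LEFT JOIN, turning it into an inner join

Fix: Move the right-table condition into the ON clause so unmatched parents are kept

Corrected query:
SELECT p.name, c.sales FROM authors p LEFT JOIN novels c ON c.author_id = p.id AND c.sales > 55021

Result:
name   | sales
-------+------
Orwell | 74145
Asimov | 72127
Atwood | 70279
Borges | NULL 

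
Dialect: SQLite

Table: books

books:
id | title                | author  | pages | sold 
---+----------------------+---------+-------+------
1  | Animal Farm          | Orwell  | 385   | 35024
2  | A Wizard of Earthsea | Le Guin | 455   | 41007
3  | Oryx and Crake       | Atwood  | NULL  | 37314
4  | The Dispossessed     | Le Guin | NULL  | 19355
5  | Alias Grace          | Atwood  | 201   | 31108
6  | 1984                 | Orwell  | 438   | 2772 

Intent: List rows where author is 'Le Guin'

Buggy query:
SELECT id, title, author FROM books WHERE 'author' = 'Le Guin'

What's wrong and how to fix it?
Bug: 'author' in single quotes is a string literal, not the column; the comparison is literal-vs-literal and never true

Fix: Remove the quotes around the column name (or use double quotes for an identifier)

Corrected query:
SELECT id, title, author FROM books WHERE author = 'Le Guin'

Result:
id | title                | author 
---+----------------------+--------
2  | A Wizard of Earthsea | Le Guin
4  | The Dispossessed     | Le Guin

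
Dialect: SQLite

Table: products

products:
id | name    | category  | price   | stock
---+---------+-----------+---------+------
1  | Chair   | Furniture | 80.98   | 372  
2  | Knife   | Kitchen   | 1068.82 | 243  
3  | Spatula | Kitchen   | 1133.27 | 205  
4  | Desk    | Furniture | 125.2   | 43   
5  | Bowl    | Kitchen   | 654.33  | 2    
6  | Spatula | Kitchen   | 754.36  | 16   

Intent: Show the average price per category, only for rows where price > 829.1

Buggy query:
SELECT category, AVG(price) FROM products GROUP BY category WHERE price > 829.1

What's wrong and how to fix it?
Bug: Row-level WHERE must come before GROUP BY in the clause order

Fix: Move the WHERE clause before GROUP BY

Corrected query:
SELECT category, AVG(price) FROM products WHERE price > 829.1 GROUP BY category

Result:
category | AVG(price)
---------+-----------
Kitchen  | 1101.045  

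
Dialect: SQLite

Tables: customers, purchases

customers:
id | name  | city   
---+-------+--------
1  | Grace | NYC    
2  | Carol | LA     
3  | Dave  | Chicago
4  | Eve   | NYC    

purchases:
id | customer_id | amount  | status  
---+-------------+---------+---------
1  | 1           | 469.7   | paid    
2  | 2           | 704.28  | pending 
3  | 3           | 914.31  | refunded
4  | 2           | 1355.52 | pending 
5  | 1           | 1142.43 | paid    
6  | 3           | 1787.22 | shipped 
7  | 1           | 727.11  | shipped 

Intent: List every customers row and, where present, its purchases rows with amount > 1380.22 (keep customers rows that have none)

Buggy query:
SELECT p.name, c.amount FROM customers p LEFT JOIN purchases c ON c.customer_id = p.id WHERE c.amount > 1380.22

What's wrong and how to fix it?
Bug: Filtering c.amount in WHERE discards the NULL rows produced by LEFT JOIN, turning it into an inner join

Fix: Put 'c.amount > 1380.22' in the JOIN's ON clause instead of WHERE

Corrected query:
SELECT p.name, c.amount FROM customers p LEFT JOIN purchases c ON c.customer_id = p.id AND c.amount > 1380.22

Result:
name  | amount 
------+--------
Grace | NULL   
Carol | NULL   
Dave  | 1787.22
Eve   | NULL   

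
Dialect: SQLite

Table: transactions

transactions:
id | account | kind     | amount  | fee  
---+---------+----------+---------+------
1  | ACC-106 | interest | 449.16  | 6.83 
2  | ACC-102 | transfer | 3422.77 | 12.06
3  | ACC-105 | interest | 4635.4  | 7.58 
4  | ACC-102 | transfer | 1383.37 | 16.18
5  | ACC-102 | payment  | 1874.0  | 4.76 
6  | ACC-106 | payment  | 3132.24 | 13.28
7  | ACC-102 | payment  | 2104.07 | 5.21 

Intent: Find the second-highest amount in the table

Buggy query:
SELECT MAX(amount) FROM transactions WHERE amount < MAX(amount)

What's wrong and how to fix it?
Bug: MAX(amount) on the right of the comparison is an aggregate-in-WHERE error

Fix: Put the inner MAX in a scalar subquery

Corrected query:
SELECT MAX(amount) FROM transactions WHERE amount < (SELECT MAX(amount) FROM transactions)

Result:
MAX(amount)
-----------
3422.77    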